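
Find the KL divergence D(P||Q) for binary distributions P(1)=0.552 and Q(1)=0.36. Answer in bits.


KL = p*log2(p/q) + (1-p)*log2((1-p)/(1-q)) = 0.552*log2(0.552/0.36) + 0.448*log2(0.448/0.64) = 0.1099

0.1099 bits


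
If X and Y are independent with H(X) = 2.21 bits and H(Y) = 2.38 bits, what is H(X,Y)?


For independent variables, H(X,Y) = H(X) + H(Y) = 2.21 + 2.38 = 4.59

4.59 bits


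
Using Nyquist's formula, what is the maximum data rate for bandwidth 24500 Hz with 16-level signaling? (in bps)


Rate = 2 * B * log2(M) = 2 * 24500 * 4.0 = 196000.0

196000.0 bps


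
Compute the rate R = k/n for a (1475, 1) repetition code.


Rate = k/n = 1/1475

1/1475


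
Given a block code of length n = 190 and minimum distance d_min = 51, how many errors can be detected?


Detection capability = d_min - 1 = 51 - 1 = 50

50 errors


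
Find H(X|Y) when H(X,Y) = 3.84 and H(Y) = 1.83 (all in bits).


H(X|Y) = H(X,Y) - H(Y) = 3.84 - 1.83 = 2.01

2.01 bits


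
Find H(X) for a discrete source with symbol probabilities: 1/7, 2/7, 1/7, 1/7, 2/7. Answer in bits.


H = -sum(p_i * log2(p_i)). Terms: -(1/7)*log2(1/7) = 0.401051; -(2/7)*log2(2/7) = 0.516387; -(1/7)*log2(1/7) = 0.401051; -(1/7)*log2(1/7) = 0.401051; -(2/7)*log2(2/7) = 0.516387. H = 0.401051 + 0.516387 + 0.401051 + 0.401051 + 0.516387 = 2.2359

2.2359 bits


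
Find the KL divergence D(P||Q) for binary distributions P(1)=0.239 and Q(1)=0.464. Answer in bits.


KL = p*log2(p/q) + (1-p)*log2((1-p)/(1-q)) = 0.239*log2(0.239/0.464) + 0.761*log2(0.761/0.536) = 0.1561

0.1561 bits


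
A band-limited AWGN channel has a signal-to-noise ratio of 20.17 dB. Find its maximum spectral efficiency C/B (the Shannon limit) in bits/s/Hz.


SNR_linear = 10^(20.17/10) = 103.992; C/B = log2(1 + SNR_linear) = log2(1 + 103.992) = 6.7141

6.7141 bits/s/Hz


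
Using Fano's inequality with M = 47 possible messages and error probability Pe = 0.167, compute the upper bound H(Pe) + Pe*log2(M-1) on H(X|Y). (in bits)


H(Pe) = -Pe*log2(Pe) - (1-Pe)*log2(1-Pe) = -0.167*log2(0.167) - 0.833*log2(0.833) = 0.431207 + 0.219588 = 0.6508. Pe*log2(M-1) = 0.167*log2(46) = 0.922435. Bound = H(Pe) + Pe*log2(M-1) = 0.431207 + 0.219588 + 0.922435 = 1.5732

1.5732 bits


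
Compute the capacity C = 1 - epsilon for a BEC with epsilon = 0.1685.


C = 1 - epsilon = 1 - 0.1685 = 0.8315

0.8315 bits


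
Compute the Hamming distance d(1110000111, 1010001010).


Count differing positions: . ^ . . . . ^ ^ . ^ = 4 differences

4


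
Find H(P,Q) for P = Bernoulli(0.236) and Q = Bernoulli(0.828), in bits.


H(P,Q) = -p*log2(q) - (1-p)*log2(1-q). -0.236*log2(0.828) = 0.064262; -0.764*log2(0.172) = 1.940193. H(P,Q) = 0.064262 + 1.940193 = 2.0045

2.0045 bits


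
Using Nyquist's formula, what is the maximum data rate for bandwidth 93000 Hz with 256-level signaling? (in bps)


Rate = 2 * B * log2(M) = 2 * 93000 * 8.0 = 1488000.0

1488000.0 bps


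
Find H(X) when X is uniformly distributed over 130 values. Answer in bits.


H = log2(n) = log2(130) = 7.0224

7.0224 bits


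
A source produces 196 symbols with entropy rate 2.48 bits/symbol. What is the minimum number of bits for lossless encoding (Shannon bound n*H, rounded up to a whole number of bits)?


Minimum bits >= n * H = 196 * 2.48 = 486.08, rounded up to a whole number of bits = 487

487 bits


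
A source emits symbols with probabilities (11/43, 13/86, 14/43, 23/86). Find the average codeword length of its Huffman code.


Huffman construction (repeatedly merge the two least-probable nodes; each merge adds 1 bit to every symbol beneath it): 13/86 + 11/43 = 35/86; 23/86 + 14/43 = 51/86; 35/86 + 51/86 = 1. Resulting codeword lengths (in the order the probabilities were given): (2, 2, 2, 2). L_avg = sum(p_i * l_i) = 11/43*2 + 13/86*2 + 14/43*2 + 23/86*2 = 2

2.0 bits


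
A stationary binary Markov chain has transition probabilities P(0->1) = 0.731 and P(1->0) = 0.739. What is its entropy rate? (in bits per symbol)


Stationary distribution: pi_0 = p10/(p01+p10) = 0.5027, pi_1 = 0.4973. Entropy rate H' = pi_0*H(p01) + pi_1*H(p10) = 0.5027*0.84 + 0.4973*0.8283 = 0.8342

0.8342 bits/symbol


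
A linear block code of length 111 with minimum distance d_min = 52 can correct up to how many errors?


Correction capability = floor((d-1)/2) = floor((52-1)/2) = 25

25 errors


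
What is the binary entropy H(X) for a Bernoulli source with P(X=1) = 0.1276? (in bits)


H = -p*log2(p) - (1-p)*log2(1-p). -0.1276*log2(0.1276) = 0.379010; -0.8724*log2(0.8724) = 0.171809. H = 0.379010 + 0.171809 = 0.5508

0.5508 bits


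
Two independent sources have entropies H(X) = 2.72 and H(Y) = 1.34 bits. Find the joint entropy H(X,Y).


For independent variables, H(X,Y) = H(X) + H(Y) = 2.72 + 1.34 = 4.06

4.06 bits


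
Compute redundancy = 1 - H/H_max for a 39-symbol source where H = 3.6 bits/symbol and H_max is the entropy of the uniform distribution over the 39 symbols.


H_max = log2(K) = log2(39) = 5.2854 bits/symbol. Redundancy = 1 - H/H_max = 1 - 3.6/5.2854 = 1 - 0.6811 = 0.3189

0.3189


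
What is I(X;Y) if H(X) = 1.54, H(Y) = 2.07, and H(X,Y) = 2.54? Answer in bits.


I(X;Y) = H(X) + H(Y) - H(X,Y) = 1.54 + 2.07 - 2.54 = 1.07

1.07 bits


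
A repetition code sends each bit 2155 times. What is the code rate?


Rate = k/n = 1/2155

1/2155


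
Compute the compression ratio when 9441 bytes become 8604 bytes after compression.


Ratio = original / compressed = 9441 / 8604 = 1.0973

1.0973


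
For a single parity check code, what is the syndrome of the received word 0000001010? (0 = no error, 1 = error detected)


Syndrome = XOR of all bits = 0 XOR 0 XOR 0 XOR 0 XOR 0 XOR 0 XOR 1 XOR 0 XOR 1 XOR 0 = 0

0


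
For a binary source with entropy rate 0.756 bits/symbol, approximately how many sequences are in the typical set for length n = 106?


log2|A_typical| = nH = 106 * 0.756 = 80.136, so |A_typical| ~ 2^80.136 = 1.328e+24

1.328e+24


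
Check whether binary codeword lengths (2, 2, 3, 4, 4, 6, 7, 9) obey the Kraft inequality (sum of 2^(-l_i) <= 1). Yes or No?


Kraft sum = sum(2^(-l_i)) = 0.7754, need <= 1. Result: satisfied (a binary prefix-free code with these lengths exists)

Yes


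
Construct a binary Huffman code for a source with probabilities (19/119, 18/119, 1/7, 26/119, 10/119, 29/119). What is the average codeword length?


Huffman construction (repeatedly merge the two least-probable nodes; each merge adds 1 bit to every symbol beneath it): 10/119 + 1/7 = 27/119; 18/119 + 19/119 = 37/119; 26/119 + 27/119 = 53/119; 29/119 + 37/119 = 66/119; 53/119 + 66/119 = 1. Resulting codeword lengths (in the order the probabilities were given): (3, 3, 3, 2, 3, 2). L_avg = sum(p_i * l_i) = 19/119*3 + 18/119*3 + 1/7*3 + 26/119*2 + 10/119*3 + 29/119*2 = 302/119 = 2.5378

2.5378 bits


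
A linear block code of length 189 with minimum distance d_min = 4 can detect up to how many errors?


Detection capability = d_min - 1 = 4 - 1 = 3

3 errors


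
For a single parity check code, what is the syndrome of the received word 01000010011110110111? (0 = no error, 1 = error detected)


Syndrome = XOR of all bits = 0 XOR 1 XOR 0 XOR 0 XOR 0 XOR 0 XOR 1 XOR 0 XOR 0 XOR 1 XOR 1 XOR 1 XOR 1 XOR 0 XOR 1 XOR 1 XOR 0 XOR 1 XOR 1 XOR 1 = 1

1


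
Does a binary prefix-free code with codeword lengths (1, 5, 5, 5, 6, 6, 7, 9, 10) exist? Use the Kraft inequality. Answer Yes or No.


Kraft sum = sum(2^(-l_i)) = 0.6357, need <= 1. Result: satisfied (a binary prefix-free code with these lengths exists)

Yes


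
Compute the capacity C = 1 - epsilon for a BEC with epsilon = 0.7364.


C = 1 - epsilon = 1 - 0.7364 = 0.2636

0.2636 bits


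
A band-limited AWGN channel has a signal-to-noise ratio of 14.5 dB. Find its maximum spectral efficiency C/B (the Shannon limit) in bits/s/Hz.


SNR_linear = 10^(14.5/10) = 28.1838; C/B = log2(1 + SNR_linear) = log2(1 + 28.1838) = 4.8671

4.8671 bits/s/Hz


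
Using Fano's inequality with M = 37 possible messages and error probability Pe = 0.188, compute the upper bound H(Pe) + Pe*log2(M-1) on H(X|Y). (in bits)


H(Pe) = -Pe*log2(Pe) - (1-Pe)*log2(1-Pe) = -0.188*log2(0.188) - 0.812*log2(0.812) = 0.453305 + 0.243964 = 0.6973. Pe*log2(M-1) = 0.188*log2(36) = 0.971946. Bound = H(Pe) + Pe*log2(M-1) = 0.453305 + 0.243964 + 0.971946 = 1.6692

1.6692 bits


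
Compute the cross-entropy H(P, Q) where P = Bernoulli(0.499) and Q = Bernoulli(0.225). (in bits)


H(P,Q) = -p*log2(q) - (1-p)*log2(1-q). -0.499*log2(0.225) = 1.073850; -0.501*log2(0.775) = 0.184234. H(P,Q) = 1.073850 + 0.184234 = 1.2581

1.2581 bits


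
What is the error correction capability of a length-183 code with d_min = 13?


Correction capability = floor((d-1)/2) = floor((13-1)/2) = 6

6 errors


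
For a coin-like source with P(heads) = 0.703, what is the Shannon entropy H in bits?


H = -p*log2(p) - (1-p)*log2(1-p). -0.703*log2(0.703) = 0.357408; -0.297*log2(0.297) = 0.520185. H = 0.357408 + 0.520185 = 0.8776

0.8776 bits


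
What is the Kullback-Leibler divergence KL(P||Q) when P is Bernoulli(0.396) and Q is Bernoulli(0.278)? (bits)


KL = p*log2(p/q) + (1-p)*log2((1-p)/(1-q)) = 0.396*log2(0.396/0.278) + 0.604*log2(0.604/0.722) = 0.0466

0.0466 bits


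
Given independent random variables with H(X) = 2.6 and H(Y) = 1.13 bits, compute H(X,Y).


For independent variables, H(X,Y) = H(X) + H(Y) = 2.6 + 1.13 = 3.73

3.73 bits


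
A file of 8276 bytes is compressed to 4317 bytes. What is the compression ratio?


Ratio = original / compressed = 8276 / 4317 = 1.9171

1.9171


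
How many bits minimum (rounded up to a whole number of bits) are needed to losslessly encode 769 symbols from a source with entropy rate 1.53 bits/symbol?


Minimum bits >= n * H = 769 * 1.53 = 1176.57, rounded up to a whole number of bits = 1177

1177 bits


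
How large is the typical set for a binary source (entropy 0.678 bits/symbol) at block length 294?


log2|A_typical| = nH = 294 * 0.678 = 199.332, so |A_typical| ~ 2^199.332 = 1.011e+60

1.011e+60


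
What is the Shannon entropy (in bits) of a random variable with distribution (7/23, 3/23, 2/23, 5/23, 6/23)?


H = -sum(p_i * log2(p_i)). Terms: -(7/23)*log2(7/23) = 0.522324; -(3/23)*log2(3/23) = 0.383296; -(2/23)*log2(2/23) = 0.306397; -(5/23)*log2(5/23) = 0.478616; -(6/23)*log2(6/23) = 0.505722. H = 0.522324 + 0.383296 + 0.306397 + 0.478616 + 0.505722 = 2.1964

2.1964 bits


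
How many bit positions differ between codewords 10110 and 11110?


Count differing positions: . ^ . . . = 1 differences

1


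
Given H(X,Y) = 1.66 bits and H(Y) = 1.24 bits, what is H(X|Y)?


H(X|Y) = H(X,Y) - H(Y) = 1.66 - 1.24 = 0.42

0.42 bits


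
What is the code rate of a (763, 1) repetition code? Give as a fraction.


Rate = k/n = 1/763

1/763


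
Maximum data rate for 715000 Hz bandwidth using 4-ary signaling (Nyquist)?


Rate = 2 * B * log2(M) = 2 * 715000 * 2.0 = 2860000.0

2860000.0 bps


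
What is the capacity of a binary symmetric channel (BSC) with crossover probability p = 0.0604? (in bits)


H(p) = -p*log2(p) - (1-p)*log2(1-p) = -0.0604*log2(0.0604) - 0.9396*log2(0.9396) = 0.244578 + 0.084453 = 0.329. C = 1 - H(p) = 1 - 0.329 = 0.671

0.671 bits


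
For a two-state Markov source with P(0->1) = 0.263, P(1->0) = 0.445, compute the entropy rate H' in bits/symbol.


Stationary distribution: pi_0 = p10/(p01+p10) = 0.6285, pi_1 = 0.3715. Entropy rate H' = pi_0*H(p01) + pi_1*H(p10) = 0.6285*0.8312 + 0.3715*0.9913 = 0.8907

0.8907 bits/symbol


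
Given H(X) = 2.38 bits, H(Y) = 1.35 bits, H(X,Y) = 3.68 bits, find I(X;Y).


I(X;Y) = H(X) + H(Y) - H(X,Y) = 2.38 + 1.35 - 3.68 = 0.05

0.05 bits


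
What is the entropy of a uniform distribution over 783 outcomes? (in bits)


H = log2(n) = log2(783) = 9.6129

9.6129 bits


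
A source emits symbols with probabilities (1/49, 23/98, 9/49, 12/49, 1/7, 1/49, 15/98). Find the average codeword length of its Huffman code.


Huffman construction (repeatedly merge the two least-probable nodes; each merge adds 1 bit to every symbol beneath it): 1/49 + 1/49 = 2/49; 2/49 + 1/7 = 9/49; 15/98 + 9/49 = 33/98; 9/49 + 23/98 = 41/98; 12/49 + 33/98 = 57/98; 41/98 + 57/98 = 1. Resulting codeword lengths (in the order the probabilities were given): (4, 2, 3, 2, 3, 4, 3). L_avg = sum(p_i * l_i) = 1/49*4 + 23/98*2 + 9/49*3 + 12/49*2 + 1/7*3 + 1/49*4 + 15/98*3 = 251/98 = 2.5612

2.5612 bits


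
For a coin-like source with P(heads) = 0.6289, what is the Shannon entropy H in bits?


H = -p*log2(p) - (1-p)*log2(1-p). -0.6289*log2(0.6289) = 0.420795; -0.3711*log2(0.3711) = 0.530718. H = 0.420795 + 0.530718 = 0.9515

0.9515 bits


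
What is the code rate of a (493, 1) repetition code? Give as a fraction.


Rate = k/n = 1/493

1/493


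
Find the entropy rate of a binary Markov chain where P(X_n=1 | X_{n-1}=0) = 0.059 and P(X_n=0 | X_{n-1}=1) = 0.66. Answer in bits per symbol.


Stationary distribution: pi_0 = p10/(p01+p10) = 0.9179, pi_1 = 0.0821. Entropy rate H' = pi_0*H(p01) + pi_1*H(p10) = 0.9179*0.3235 + 0.0821*0.9248 = 0.3728

0.3728 bits/symbol


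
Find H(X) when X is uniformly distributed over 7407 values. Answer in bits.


H = log2(n) = log2(7407) = 12.8547

12.8547 bits


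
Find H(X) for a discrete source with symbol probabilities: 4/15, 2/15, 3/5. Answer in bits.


H = -sum(p_i * log2(p_i)). Terms: -(4/15)*log2(4/15) = 0.508504; -(2/15)*log2(2/15) = 0.387585; -(3/5)*log2(3/5) = 0.442179. H = 0.508504 + 0.387585 + 0.442179 = 1.3383

1.3383 bits


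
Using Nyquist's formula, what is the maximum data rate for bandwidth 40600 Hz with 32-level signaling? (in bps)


Rate = 2 * B * log2(M) = 2 * 40600 * 5.0 = 406000.0

406000.0 bps


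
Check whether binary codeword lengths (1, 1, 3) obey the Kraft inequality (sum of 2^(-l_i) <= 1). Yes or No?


Kraft sum = sum(2^(-l_i)) = 1.125, need <= 1. Result: violated (a binary prefix-free code with these lengths cannot exist)

No


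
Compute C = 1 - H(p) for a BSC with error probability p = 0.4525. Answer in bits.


H(p) = -p*log2(p) - (1-p)*log2(1-p) = -0.4525*log2(0.4525) - 0.5475*log2(0.5475) = 0.517665 + 0.475815 = 0.9935. C = 1 - H(p) = 1 - 0.9935 = 0.0065

0.0065 bits


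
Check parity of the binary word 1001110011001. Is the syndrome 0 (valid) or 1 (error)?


Syndrome = XOR of all bits = 1 XOR 0 XOR 0 XOR 1 XOR 1 XOR 1 XOR 0 XOR 0 XOR 1 XOR 1 XOR 0 XOR 0 XOR 1 = 1

1


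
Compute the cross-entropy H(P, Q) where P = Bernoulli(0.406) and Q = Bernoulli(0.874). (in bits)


H(P,Q) = -p*log2(q) - (1-p)*log2(1-q). -0.406*log2(0.874) = 0.078884; -0.594*log2(0.126) = 1.775172. H(P,Q) = 0.078884 + 1.775172 = 1.8541

1.8541 bits


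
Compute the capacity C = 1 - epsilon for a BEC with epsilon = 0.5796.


C = 1 - epsilon = 1 - 0.5796 = 0.4204

0.4204 bits


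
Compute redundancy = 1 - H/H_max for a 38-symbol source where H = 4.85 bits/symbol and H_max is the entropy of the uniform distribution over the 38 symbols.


H_max = log2(K) = log2(38) = 5.2479 bits/symbol. Redundancy = 1 - H/H_max = 1 - 4.85/5.2479 = 1 - 0.9242 = 0.0758

0.0758


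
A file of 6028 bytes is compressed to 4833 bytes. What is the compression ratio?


Ratio = original / compressed = 6028 / 4833 = 1.2473

1.2473


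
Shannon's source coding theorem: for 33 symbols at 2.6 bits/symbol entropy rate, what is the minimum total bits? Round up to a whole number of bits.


Minimum bits >= n * H = 33 * 2.6 = 85.8, rounded up to a whole number of bits = 86

86 bits


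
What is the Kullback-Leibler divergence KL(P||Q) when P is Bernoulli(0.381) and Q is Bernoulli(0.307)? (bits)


KL = p*log2(p/q) + (1-p)*log2((1-p)/(1-q)) = 0.381*log2(0.381/0.307) + 0.619*log2(0.619/0.693) = 0.0179

0.0179 bits


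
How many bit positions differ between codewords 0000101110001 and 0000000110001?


Count differing positions: . . . . ^ . ^ . . . . . . = 2 differences

2


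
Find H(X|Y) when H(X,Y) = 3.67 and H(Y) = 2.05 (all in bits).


H(X|Y) = H(X,Y) - H(Y) = 3.67 - 2.05 = 1.62

1.62 bits


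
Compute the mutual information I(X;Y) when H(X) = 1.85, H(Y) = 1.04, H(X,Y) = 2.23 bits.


I(X;Y) = H(X) + H(Y) - H(X,Y) = 1.85 + 1.04 - 2.23 = 0.66

0.66 bits


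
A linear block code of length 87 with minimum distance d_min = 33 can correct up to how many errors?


Correction capability = floor((d-1)/2) = floor((33-1)/2) = 16

16 errors


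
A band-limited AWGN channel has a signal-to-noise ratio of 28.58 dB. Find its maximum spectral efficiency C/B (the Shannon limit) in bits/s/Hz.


SNR_linear = 10^(28.58/10) = 721.1075; C/B = log2(1 + SNR_linear) = log2(1 + 721.1075) = 9.4961

9.4961 bits/s/Hz


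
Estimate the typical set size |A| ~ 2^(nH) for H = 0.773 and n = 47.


log2|A_typical| = nH = 47 * 0.773 = 36.331, so |A_typical| ~ 2^36.331 = 8.644e+10

8.644e+10


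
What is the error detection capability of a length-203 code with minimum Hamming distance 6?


Detection capability = d_min - 1 = 6 - 1 = 5

5 errors


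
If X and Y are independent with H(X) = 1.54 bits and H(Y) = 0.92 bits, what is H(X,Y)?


For independent variables, H(X,Y) = H(X) + H(Y) = 1.54 + 0.92 = 2.46

2.46 bits


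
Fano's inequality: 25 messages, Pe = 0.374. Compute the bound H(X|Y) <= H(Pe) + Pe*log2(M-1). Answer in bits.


H(Pe) = -Pe*log2(Pe) - (1-Pe)*log2(1-Pe) = -0.374*log2(0.374) - 0.626*log2(0.626) = 0.530665 + 0.423029 = 0.9537. Pe*log2(M-1) = 0.374*log2(24) = 1.714776. Bound = H(Pe) + Pe*log2(M-1) = 0.530665 + 0.423029 + 1.714776 = 2.6685

2.6685 bits


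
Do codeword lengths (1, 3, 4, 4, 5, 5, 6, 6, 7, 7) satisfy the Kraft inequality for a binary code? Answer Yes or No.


Kraft sum = sum(2^(-l_i)) = 0.8594, need <= 1. Result: satisfied (a binary prefix-free code with these lengths exists)

Yes


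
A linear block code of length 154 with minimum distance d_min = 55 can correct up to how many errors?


Correction capability = floor((d-1)/2) = floor((55-1)/2) = 27

27 errors


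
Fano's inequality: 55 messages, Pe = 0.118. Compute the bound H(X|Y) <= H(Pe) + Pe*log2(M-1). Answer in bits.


H(Pe) = -Pe*log2(Pe) - (1-Pe)*log2(1-Pe) = -0.118*log2(0.118) - 0.882*log2(0.882) = 0.363811 + 0.159774 = 0.5236. Pe*log2(M-1) = 0.118*log2(54) = 0.679077. Bound = H(Pe) + Pe*log2(M-1) = 0.363811 + 0.159774 + 0.679077 = 1.2027

1.2027 bits


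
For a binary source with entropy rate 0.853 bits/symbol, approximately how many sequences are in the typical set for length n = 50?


log2|A_typical| = nH = 50 * 0.853 = 42.65, so |A_typical| ~ 2^42.65 = 6.901e+12

6.901e+12


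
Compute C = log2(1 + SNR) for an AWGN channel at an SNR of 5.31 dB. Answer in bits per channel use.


SNR_linear = 10^(5.31/10) = 3.3963; C = log2(1 + SNR_linear) = log2(1 + 3.3963) = 2.1363

2.1363 bits/channel use


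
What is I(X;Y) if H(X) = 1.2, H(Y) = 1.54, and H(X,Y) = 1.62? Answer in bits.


I(X;Y) = H(X) + H(Y) - H(X,Y) = 1.2 + 1.54 - 1.62 = 1.12

1.12 bits


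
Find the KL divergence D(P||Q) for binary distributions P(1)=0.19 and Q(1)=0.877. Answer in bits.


KL = p*log2(p/q) + (1-p)*log2((1-p)/(1-q)) = 0.19*log2(0.19/0.877) + 0.81*log2(0.81/0.123) = 1.7834

1.7834 bits


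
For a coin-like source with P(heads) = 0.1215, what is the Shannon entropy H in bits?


H = -p*log2(p) - (1-p)*log2(1-p). -0.1215*log2(0.1215) = 0.369478; -0.8785*log2(0.8785) = 0.164179. H = 0.369478 + 0.164179 = 0.5337

0.5337 bits


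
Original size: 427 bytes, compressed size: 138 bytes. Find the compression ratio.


Ratio = original / compressed = 427 / 138 = 3.0942

3.0942


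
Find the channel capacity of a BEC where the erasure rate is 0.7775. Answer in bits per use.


C = 1 - epsilon = 1 - 0.7775 = 0.2225

0.2225 bits


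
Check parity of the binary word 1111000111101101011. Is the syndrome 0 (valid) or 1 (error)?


Syndrome = XOR of all bits = 1 XOR 1 XOR 1 XOR 1 XOR 0 XOR 0 XOR 0 XOR 1 XOR 1 XOR 1 XOR 1 XOR 0 XOR 1 XOR 1 XOR 0 XOR 1 XOR 0 XOR 1 XOR 1 = 1

1


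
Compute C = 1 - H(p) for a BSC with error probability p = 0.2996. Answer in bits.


H(p) = -p*log2(p) - (1-p)*log2(1-p) = -0.2996*log2(0.2996) - 0.7004*log2(0.7004) = 0.520972 + 0.359830 = 0.8808. C = 1 - H(p) = 1 - 0.8808 = 0.1192

0.1192 bits


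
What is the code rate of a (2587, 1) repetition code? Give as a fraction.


Rate = k/n = 1/2587

1/2587


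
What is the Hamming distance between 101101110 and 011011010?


Count differing positions: ^ ^ . ^ ^ . ^ . . = 5 differences

5


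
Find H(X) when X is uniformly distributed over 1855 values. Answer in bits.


H = log2(n) = log2(1855) = 10.8572

10.8572 bits


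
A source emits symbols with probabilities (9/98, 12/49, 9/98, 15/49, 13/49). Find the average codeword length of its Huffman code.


Huffman construction (repeatedly merge the two least-probable nodes; each merge adds 1 bit to every symbol beneath it): 9/98 + 9/98 = 9/49; 9/49 + 12/49 = 3/7; 13/49 + 15/49 = 4/7; 3/7 + 4/7 = 1. Resulting codeword lengths (in the order the probabilities were given): (3, 2, 3, 2, 2). L_avg = sum(p_i * l_i) = 9/98*3 + 12/49*2 + 9/98*3 + 15/49*2 + 13/49*2 = 107/49 = 2.1837

2.1837 bits


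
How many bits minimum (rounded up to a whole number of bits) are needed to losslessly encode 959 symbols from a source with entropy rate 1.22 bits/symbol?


Minimum bits >= n * H = 959 * 1.22 = 1169.98, rounded up to a whole number of bits = 1170

1170 bits


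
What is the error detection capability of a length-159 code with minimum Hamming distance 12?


Detection capability = d_min - 1 = 12 - 1 = 11

11 errors


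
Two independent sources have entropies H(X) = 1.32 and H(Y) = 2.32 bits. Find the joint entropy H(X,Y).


For independent variables, H(X,Y) = H(X) + H(Y) = 1.32 + 2.32 = 3.64

3.64 bits


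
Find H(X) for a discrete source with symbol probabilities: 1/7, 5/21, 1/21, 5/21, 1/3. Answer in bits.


H = -sum(p_i * log2(p_i)). Terms: -(1/7)*log2(1/7) = 0.401051; -(5/21)*log2(5/21) = 0.492950; -(1/21)*log2(1/21) = 0.209158; -(5/21)*log2(5/21) = 0.492950; -(1/3)*log2(1/3) = 0.528321. H = 0.401051 + 0.492950 + 0.209158 + 0.492950 + 0.528321 = 2.1244

2.1244 bits


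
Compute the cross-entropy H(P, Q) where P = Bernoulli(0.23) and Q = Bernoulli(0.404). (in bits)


H(P,Q) = -p*log2(q) - (1-p)*log2(1-q). -0.23*log2(0.404) = 0.300742; -0.77*log2(0.596) = 0.574894. H(P,Q) = 0.300742 + 0.574894 = 0.8756

0.8756 bits


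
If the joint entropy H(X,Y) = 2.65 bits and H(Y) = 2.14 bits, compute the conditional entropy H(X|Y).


H(X|Y) = H(X,Y) - H(Y) = 2.65 - 2.14 = 0.51

0.51 bits


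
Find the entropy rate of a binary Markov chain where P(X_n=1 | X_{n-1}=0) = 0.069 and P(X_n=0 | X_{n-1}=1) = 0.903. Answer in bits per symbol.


Stationary distribution: pi_0 = p10/(p01+p10) = 0.929, pi_1 = 0.071. Entropy rate H' = pi_0*H(p01) + pi_1*H(p10) = 0.929*0.3622 + 0.071*0.4594 = 0.3691

0.3691 bits/symbol


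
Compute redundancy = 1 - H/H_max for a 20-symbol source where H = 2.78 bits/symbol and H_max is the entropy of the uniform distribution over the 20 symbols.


H_max = log2(K) = log2(20) = 4.3219 bits/symbol. Redundancy = 1 - H/H_max = 1 - 2.78/4.3219 = 1 - 0.6432 = 0.3568

0.3568


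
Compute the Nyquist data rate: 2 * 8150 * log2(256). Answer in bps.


Rate = 2 * B * log2(M) = 2 * 8150 * 8.0 = 130400.0

130400.0 bps


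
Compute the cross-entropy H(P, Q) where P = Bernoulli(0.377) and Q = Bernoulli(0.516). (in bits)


H(P,Q) = -p*log2(q) - (1-p)*log2(1-q). -0.377*log2(0.516) = 0.359868; -0.623*log2(0.484) = 0.652232. H(P,Q) = 0.359868 + 0.652232 = 1.0121

1.0121 bits


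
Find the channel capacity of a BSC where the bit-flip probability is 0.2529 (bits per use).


H(p) = -p*log2(p) - (1-p)*log2(1-p) = -0.2529*log2(0.2529) - 0.7471*log2(0.7471) = 0.501592 + 0.314250 = 0.8158. C = 1 - H(p) = 1 - 0.8158 = 0.1842

0.1842 bits


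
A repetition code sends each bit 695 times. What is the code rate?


Rate = k/n = 1/695

1/695


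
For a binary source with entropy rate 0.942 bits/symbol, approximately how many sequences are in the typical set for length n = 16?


log2|A_typical| = nH = 16 * 0.942 = 15.072, so |A_typical| ~ 2^15.072 = 3.444e+04

3.444e+04


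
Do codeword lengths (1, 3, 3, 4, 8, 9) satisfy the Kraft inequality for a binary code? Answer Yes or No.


Kraft sum = sum(2^(-l_i)) = 0.8184, need <= 1. Result: satisfied (a binary prefix-free code with these lengths exists)

Yes


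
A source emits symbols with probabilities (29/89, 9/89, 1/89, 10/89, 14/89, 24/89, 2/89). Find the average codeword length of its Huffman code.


Huffman construction (repeatedly merge the two least-probable nodes; each merge adds 1 bit to every symbol beneath it): 1/89 + 2/89 = 3/89; 3/89 + 9/89 = 12/89; 10/89 + 12/89 = 22/89; 14/89 + 22/89 = 36/89; 24/89 + 29/89 = 53/89; 36/89 + 53/89 = 1. Resulting codeword lengths (in the order the probabilities were given): (2, 4, 5, 3, 2, 2, 5). L_avg = sum(p_i * l_i) = 29/89*2 + 9/89*4 + 1/89*5 + 10/89*3 + 14/89*2 + 24/89*2 + 2/89*5 = 215/89 = 2.4157

2.4157 bits


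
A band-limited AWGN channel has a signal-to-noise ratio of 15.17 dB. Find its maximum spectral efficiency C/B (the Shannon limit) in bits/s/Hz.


SNR_linear = 10^(15.17/10) = 32.8852; C/B = log2(1 + SNR_linear) = log2(1 + 32.8852) = 5.0826

5.0826 bits/s/Hz


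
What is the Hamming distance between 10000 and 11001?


Count differing positions: . ^ . . ^ = 2 differences

2


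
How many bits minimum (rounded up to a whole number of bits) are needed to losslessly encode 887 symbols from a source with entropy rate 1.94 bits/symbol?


Minimum bits >= n * H = 887 * 1.94 = 1720.78, rounded up to a whole number of bits = 1721

1721 bits


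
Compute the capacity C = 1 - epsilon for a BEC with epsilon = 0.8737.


C = 1 - epsilon = 1 - 0.8737 = 0.1263

0.1263 bits


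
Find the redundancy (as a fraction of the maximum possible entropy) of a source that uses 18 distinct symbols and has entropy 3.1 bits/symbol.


H_max = log2(K) = log2(18) = 4.1699 bits/symbol. Redundancy = 1 - H/H_max = 1 - 3.1/4.1699 = 1 - 0.7434 = 0.2566

0.2566


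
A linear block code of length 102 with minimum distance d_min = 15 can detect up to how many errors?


Detection capability = d_min - 1 = 15 - 1 = 14

14 errors


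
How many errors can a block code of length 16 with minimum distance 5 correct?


Correction capability = floor((d-1)/2) = floor((5-1)/2) = 2

2 errors


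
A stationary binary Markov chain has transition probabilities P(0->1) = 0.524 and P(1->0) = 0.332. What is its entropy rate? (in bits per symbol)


Stationary distribution: pi_0 = p10/(p01+p10) = 0.3879, pi_1 = 0.6121. Entropy rate H' = pi_0*H(p01) + pi_1*H(p10) = 0.3879*0.9983 + 0.6121*0.917 = 0.9485

0.9485 bits/symbol


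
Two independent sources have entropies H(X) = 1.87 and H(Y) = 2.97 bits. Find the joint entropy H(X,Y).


For independent variables, H(X,Y) = H(X) + H(Y) = 1.87 + 2.97 = 4.84

4.84 bits


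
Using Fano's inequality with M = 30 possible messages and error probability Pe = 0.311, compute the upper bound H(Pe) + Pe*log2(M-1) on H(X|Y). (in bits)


H(Pe) = -Pe*log2(Pe) - (1-Pe)*log2(1-Pe) = -0.311*log2(0.311) - 0.689*log2(0.689) = 0.524039 + 0.370285 = 0.8943. Pe*log2(M-1) = 0.311*log2(29) = 1.510832. Bound = H(Pe) + Pe*log2(M-1) = 0.524039 + 0.370285 + 1.510832 = 2.4052

2.4052 bits


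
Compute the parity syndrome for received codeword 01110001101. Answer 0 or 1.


Syndrome = XOR of all bits = 0 XOR 1 XOR 1 XOR 1 XOR 0 XOR 0 XOR 0 XOR 1 XOR 1 XOR 0 XOR 1 = 0

0


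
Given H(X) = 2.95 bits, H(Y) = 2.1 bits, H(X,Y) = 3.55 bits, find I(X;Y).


I(X;Y) = H(X) + H(Y) - H(X,Y) = 2.95 + 2.1 - 3.55 = 1.5

1.5 bits


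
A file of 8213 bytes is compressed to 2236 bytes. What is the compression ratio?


Ratio = original / compressed = 8213 / 2236 = 3.6731

3.6731


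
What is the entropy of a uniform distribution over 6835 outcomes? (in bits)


H = log2(n) = log2(6835) = 12.7387

12.7387 bits


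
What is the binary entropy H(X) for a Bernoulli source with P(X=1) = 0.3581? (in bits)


H = -p*log2(p) - (1-p)*log2(1-p). -0.3581*log2(0.3581) = 0.530549; -0.6419*log2(0.6419) = 0.410546. H = 0.530549 + 0.410546 = 0.9411

0.9411 bits


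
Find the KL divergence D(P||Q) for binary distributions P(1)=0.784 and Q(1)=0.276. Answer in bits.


KL = p*log2(p/q) + (1-p)*log2((1-p)/(1-q)) = 0.784*log2(0.784/0.276) + 0.216*log2(0.216/0.724) = 0.8039

0.8039 bits


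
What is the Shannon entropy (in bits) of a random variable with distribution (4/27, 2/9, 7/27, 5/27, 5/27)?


H = -sum(p_i * log2(p_i)). Terms: -(4/27)*log2(4/27) = 0.408131; -(2/9)*log2(2/9) = 0.482206; -(7/27)*log2(7/27) = 0.504916; -(5/27)*log2(5/27) = 0.450548; -(5/27)*log2(5/27) = 0.450548. H = 0.408131 + 0.482206 + 0.504916 + 0.450548 + 0.450548 = 2.2963

2.2963 bits


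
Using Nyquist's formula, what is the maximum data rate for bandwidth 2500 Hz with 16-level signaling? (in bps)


Rate = 2 * B * log2(M) = 2 * 2500 * 4.0 = 20000.0

20000.0 bps


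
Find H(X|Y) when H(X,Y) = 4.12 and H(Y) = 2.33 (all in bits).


H(X|Y) = H(X,Y) - H(Y) = 4.12 - 2.33 = 1.79

1.79 bits


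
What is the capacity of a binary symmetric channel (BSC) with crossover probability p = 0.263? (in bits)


H(p) = -p*log2(p) - (1-p)*log2(1-p) = -0.263*log2(0.263) - 0.737*log2(0.737) = 0.506766 + 0.324474 = 0.8312. C = 1 - H(p) = 1 - 0.8312 = 0.1688

0.1688 bits


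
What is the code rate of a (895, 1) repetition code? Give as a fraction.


Rate = k/n = 1/895

1/895


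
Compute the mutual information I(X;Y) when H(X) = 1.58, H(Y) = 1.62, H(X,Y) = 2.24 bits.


I(X;Y) = H(X) + H(Y) - H(X,Y) = 1.58 + 1.62 - 2.24 = 0.96

0.96 bits


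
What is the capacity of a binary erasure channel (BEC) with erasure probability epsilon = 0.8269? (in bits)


C = 1 - epsilon = 1 - 0.8269 = 0.1731

0.1731 bits


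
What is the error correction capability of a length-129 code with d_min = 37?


Correction capability = floor((d-1)/2) = floor((37-1)/2) = 18

18 errors


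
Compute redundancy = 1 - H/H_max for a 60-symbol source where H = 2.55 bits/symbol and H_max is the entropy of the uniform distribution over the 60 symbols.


H_max = log2(K) = log2(60) = 5.9069 bits/symbol. Redundancy = 1 - H/H_max = 1 - 2.55/5.9069 = 1 - 0.4317 = 0.5683

0.5683


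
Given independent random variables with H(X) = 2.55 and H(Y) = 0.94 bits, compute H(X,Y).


For independent variables, H(X,Y) = H(X) + H(Y) = 2.55 + 0.94 = 3.49

3.49 bits


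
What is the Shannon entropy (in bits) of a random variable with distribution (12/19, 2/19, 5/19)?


H = -sum(p_i * log2(p_i)). Terms: -(12/19)*log2(12/19) = 0.418715; -(2/19)*log2(2/19) = 0.341887; -(5/19)*log2(5/19) = 0.506842. H = 0.418715 + 0.341887 + 0.506842 = 1.2674

1.2674 bits


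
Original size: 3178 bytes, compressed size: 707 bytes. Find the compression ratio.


Ratio = original / compressed = 3178 / 707 = 4.495

4.495


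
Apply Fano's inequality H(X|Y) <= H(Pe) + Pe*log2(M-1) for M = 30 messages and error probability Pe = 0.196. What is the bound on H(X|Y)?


H(Pe) = -Pe*log2(Pe) - (1-Pe)*log2(1-Pe) = -0.196*log2(0.196) - 0.804*log2(0.804) = 0.460811 + 0.253045 = 0.7139. Pe*log2(M-1) = 0.196*log2(29) = 0.952164. Bound = H(Pe) + Pe*log2(M-1) = 0.460811 + 0.253045 + 0.952164 = 1.666

1.666 bits


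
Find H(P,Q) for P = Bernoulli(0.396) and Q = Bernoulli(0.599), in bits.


H(P,Q) = -p*log2(q) - (1-p)*log2(1-q). -0.396*log2(0.599) = 0.292791; -0.604*log2(0.401) = 0.796269. H(P,Q) = 0.292791 + 0.796269 = 1.0891

1.0891 bits


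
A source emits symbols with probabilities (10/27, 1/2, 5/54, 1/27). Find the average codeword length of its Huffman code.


Huffman construction (repeatedly merge the two least-probable nodes; each merge adds 1 bit to every symbol beneath it): 1/27 + 5/54 = 7/54; 7/54 + 10/27 = 1/2; 1/2 + 1/2 = 1. Resulting codeword lengths (in the order the probabilities were given): (2, 1, 3, 3). L_avg = sum(p_i * l_i) = 10/27*2 + 1/2*1 + 5/54*3 + 1/27*3 = 44/27 = 1.6296

1.6296 bits


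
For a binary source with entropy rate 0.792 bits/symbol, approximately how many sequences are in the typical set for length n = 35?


log2|A_typical| = nH = 35 * 0.792 = 27.72, so |A_typical| ~ 2^27.72 = 2.211e+08

2.211e+08


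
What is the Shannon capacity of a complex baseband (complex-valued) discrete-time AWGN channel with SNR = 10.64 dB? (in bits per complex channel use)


SNR_linear = 10^(10.64/10) = 11.5878; C = log2(1 + SNR_linear) = log2(1 + 11.5878) = 3.654

3.654 bits/channel use


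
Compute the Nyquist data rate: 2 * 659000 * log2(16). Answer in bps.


Rate = 2 * B * log2(M) = 2 * 659000 * 4.0 = 5272000.0

5272000.0 bps


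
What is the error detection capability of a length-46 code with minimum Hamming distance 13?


Detection capability = d_min - 1 = 13 - 1 = 12

12 errors


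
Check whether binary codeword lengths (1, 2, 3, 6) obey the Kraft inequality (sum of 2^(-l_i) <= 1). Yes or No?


Kraft sum = sum(2^(-l_i)) = 0.8906, need <= 1. Result: satisfied (a binary prefix-free code with these lengths exists)

Yes


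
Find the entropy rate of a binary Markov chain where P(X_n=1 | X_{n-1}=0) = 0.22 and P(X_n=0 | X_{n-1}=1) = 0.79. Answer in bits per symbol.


Stationary distribution: pi_0 = p10/(p01+p10) = 0.7822, pi_1 = 0.2178. Entropy rate H' = pi_0*H(p01) + pi_1*H(p10) = 0.7822*0.7602 + 0.2178*0.7415 = 0.7561

0.7561 bits/symbol


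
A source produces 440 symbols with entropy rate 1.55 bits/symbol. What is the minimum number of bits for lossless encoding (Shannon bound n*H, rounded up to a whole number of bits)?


Minimum bits >= n * H = 440 * 1.55 = 682.0, rounded up to a whole number of bits = 682

682 bits


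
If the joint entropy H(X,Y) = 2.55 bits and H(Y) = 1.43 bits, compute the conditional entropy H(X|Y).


H(X|Y) = H(X,Y) - H(Y) = 2.55 - 1.43 = 1.12

1.12 bits


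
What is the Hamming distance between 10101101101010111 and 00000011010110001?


Count differing positions: ^ . ^ . ^ ^ ^ . ^ ^ ^ ^ . . ^ ^ . = 11 differences

11


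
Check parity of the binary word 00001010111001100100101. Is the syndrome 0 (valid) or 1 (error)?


Syndrome = XOR of all bits = 0 XOR 0 XOR 0 XOR 0 XOR 1 XOR 0 XOR 1 XOR 0 XOR 1 XOR 1 XOR 1 XOR 0 XOR 0 XOR 1 XOR 1 XOR 0 XOR 0 XOR 1 XOR 0 XOR 0 XOR 1 XOR 0 XOR 1 = 0

0


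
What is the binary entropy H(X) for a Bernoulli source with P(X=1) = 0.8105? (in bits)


H = -p*log2(p) - (1-p)*log2(1-p). -0.8105*log2(0.8105) = 0.245675; -0.1895*log2(0.1895) = 0.454749. H = 0.245675 + 0.454749 = 0.7004

0.7004 bits


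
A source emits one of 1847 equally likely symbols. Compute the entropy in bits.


H = log2(n) = log2(1847) = 10.851

10.851 bits


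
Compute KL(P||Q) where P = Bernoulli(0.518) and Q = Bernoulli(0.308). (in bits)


KL = p*log2(p/q) + (1-p)*log2((1-p)/(1-q)) = 0.518*log2(0.518/0.308) + 0.482*log2(0.482/0.692) = 0.137

0.137 bits


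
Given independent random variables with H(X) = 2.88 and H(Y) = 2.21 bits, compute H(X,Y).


For independent variables, H(X,Y) = H(X) + H(Y) = 2.88 + 2.21 = 5.09

5.09 bits


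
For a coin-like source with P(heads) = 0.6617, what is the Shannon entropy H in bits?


H = -p*log2(p) - (1-p)*log2(1-p). -0.6617*log2(0.6617) = 0.394208; -0.3383*log2(0.3383) = 0.528974. H = 0.394208 + 0.528974 = 0.9232

0.9232 bits


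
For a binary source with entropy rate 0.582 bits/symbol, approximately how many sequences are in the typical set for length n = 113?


log2|A_typical| = nH = 113 * 0.582 = 65.766, so |A_typical| ~ 2^65.766 = 6.274e+19

6.274e+19


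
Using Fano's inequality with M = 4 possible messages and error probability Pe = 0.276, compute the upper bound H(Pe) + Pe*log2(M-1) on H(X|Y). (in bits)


H(Pe) = -Pe*log2(Pe) - (1-Pe)*log2(1-Pe) = -0.276*log2(0.276) - 0.724*log2(0.724) = 0.512604 + 0.337339 = 0.8499. Pe*log2(M-1) = 0.276*log2(3) = 0.437450. Bound = H(Pe) + Pe*log2(M-1) = 0.512604 + 0.337339 + 0.437450 = 1.2874

1.2874 bits


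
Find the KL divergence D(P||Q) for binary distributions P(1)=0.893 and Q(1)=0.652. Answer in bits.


KL = p*log2(p/q) + (1-p)*log2((1-p)/(1-q)) = 0.893*log2(0.893/0.652) + 0.107*log2(0.107/0.348) = 0.2232

0.2232 bits


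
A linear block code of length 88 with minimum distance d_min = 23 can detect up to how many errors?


Detection capability = d_min - 1 = 23 - 1 = 22

22 errors


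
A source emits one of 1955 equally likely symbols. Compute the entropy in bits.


H = log2(n) = log2(1955) = 10.933

10.933 bits


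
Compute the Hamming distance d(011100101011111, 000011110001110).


Count differing positions: . ^ ^ ^ ^ ^ . ^ ^ . ^ . . . ^ = 9 differences

9


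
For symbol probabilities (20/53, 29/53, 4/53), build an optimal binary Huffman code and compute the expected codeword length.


Huffman construction (repeatedly merge the two least-probable nodes; each merge adds 1 bit to every symbol beneath it): 4/53 + 20/53 = 24/53; 24/53 + 29/53 = 1. Resulting codeword lengths (in the order the probabilities were given): (2, 1, 2). L_avg = sum(p_i * l_i) = 20/53*2 + 29/53*1 + 4/53*2 = 77/53 = 1.4528

1.4528 bits


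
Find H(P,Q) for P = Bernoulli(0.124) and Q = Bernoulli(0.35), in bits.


H(P,Q) = -p*log2(q) - (1-p)*log2(1-q). -0.124*log2(0.35) = 0.187807; -0.876*log2(0.65) = 0.544424. H(P,Q) = 0.187807 + 0.544424 = 0.7322

0.7322 bits


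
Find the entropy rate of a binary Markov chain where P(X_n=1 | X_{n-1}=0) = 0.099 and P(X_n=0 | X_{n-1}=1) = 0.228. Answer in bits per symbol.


Stationary distribution: pi_0 = p10/(p01+p10) = 0.6972, pi_1 = 0.3028. Entropy rate H' = pi_0*H(p01) + pi_1*H(p10) = 0.6972*0.4658 + 0.3028*0.7745 = 0.5593

0.5593 bits/symbol


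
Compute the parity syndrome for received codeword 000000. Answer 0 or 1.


Syndrome = XOR of all bits = 0 XOR 0 XOR 0 XOR 0 XOR 0 XOR 0 = 0

0


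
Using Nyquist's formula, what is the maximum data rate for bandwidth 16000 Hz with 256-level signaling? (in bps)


Rate = 2 * B * log2(M) = 2 * 16000 * 8.0 = 256000.0

256000.0 bps


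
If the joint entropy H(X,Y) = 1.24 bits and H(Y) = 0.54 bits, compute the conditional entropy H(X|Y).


H(X|Y) = H(X,Y) - H(Y) = 1.24 - 0.54 = 0.7

0.7 bits


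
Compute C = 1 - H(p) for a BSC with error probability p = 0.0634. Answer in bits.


H(p) = -p*log2(p) - (1-p)*log2(1-p) = -0.0634*log2(0.0634) - 0.9366*log2(0.9366) = 0.252292 + 0.088504 = 0.3408. C = 1 - H(p) = 1 - 0.3408 = 0.6592

0.6592 bits


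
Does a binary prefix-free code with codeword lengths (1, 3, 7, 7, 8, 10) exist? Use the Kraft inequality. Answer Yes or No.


Kraft sum = sum(2^(-l_i)) = 0.6455, need <= 1. Result: satisfied (a binary prefix-free code with these lengths exists)

Yes


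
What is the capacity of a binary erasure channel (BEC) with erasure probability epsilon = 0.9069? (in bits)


C = 1 - epsilon = 1 - 0.9069 = 0.0931

0.0931 bits


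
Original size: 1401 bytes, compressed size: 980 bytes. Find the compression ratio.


Ratio = original / compressed = 1401 / 980 = 1.4296

1.4296


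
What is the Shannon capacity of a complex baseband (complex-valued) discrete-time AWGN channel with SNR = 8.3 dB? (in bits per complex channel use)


SNR_linear = 10^(8.3/10) = 6.7608; C = log2(1 + SNR_linear) = log2(1 + 6.7608) = 2.9562

2.9562 bits/channel use


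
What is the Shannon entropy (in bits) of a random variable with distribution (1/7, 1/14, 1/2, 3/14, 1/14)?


H = -sum(p_i * log2(p_i)). Terms: -(1/7)*log2(1/7) = 0.401051; -(1/14)*log2(1/14) = 0.271954; -(1/2)*log2(1/2) = 0.500000; -(3/14)*log2(3/14) = 0.476227; -(1/14)*log2(1/14) = 0.271954. H = 0.401051 + 0.271954 + 0.500000 + 0.476227 + 0.271954 = 1.9212

1.9212 bits
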